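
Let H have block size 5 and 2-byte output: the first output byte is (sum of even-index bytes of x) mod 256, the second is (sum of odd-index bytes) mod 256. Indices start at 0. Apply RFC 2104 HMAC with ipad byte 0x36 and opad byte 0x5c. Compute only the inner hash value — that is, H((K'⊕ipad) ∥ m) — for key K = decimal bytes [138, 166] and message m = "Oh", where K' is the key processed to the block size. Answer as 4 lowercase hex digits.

9015

Key decimal bytes [138, 166] = 8a a6 is 2 bytes ≤ B = 5; zero-pad to 5 bytes: K' = 8a a6 00 00 00.
K' ⊕ ipad = bc 90 36 36 36.
Inner input = bc 90 36 36 36 ∥ 4f 68.
Inner hash: even-index sum = 400 mod 256 = 144; odd-index sum = 277 mod 256 = 21 → 90 15.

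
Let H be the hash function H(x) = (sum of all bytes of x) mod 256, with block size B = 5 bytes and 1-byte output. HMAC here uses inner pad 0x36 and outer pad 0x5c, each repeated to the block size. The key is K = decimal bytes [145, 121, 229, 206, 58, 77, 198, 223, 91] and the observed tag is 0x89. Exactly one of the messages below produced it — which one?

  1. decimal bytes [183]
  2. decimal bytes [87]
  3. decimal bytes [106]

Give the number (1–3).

1

Key decimal bytes [145, 121, 229, 206, 58, 77, 198, 223, 91] = 91 79 e5 ce 3a 4d c6 df 5b is 9 bytes > B = 5, so hash it first: H(key) = 44, then zero-pad to 5 bytes: K' = 44 00 00 00 00.
K' ⊕ ipad = 72 36 36 36 36; K' ⊕ opad = 18 5c 5c 5c 5c.
m1: inner = H(72 36 36 36 36 b7) = 01; tag = H(18 5c 5c 5c 5c 01) = 89 ← matches
m2: inner = H(72 36 36 36 36 57) = a1; tag = H(18 5c 5c 5c 5c a1) = 29
m3: inner = H(72 36 36 36 36 6a) = b4; tag = H(18 5c 5c 5c 5c b4) = 3c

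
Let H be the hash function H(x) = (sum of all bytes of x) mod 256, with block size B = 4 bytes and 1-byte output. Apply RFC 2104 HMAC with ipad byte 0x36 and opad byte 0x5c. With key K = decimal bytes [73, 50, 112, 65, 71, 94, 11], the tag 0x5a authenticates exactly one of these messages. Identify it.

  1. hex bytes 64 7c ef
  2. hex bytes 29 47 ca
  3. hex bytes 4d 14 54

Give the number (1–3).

Key decimal bytes [73, 50, 112, 65, 71, 94, 11] = 49 32 70 41 47 5e 0b is 7 bytes > B = 4, so hash it first: H(key) = dc, then zero-pad to 4 bytes: K' = dc 00 00 00.
K' ⊕ ipad = ea 36 36 36; K' ⊕ opad = 80 5c 5c 5c.
m1: inner = H(ea 36 36 36 64 7c ef) = 5b; tag = H(80 5c 5c 5c 5b) = ef
m2: inner = H(ea 36 36 36 29 47 ca) = c6; tag = H(80 5c 5c 5c c6) = 5a ← matches
m3: inner = H(ea 36 36 36 4d 14 54) = 41; tag = H(80 5c 5c 5c 41) = d5

2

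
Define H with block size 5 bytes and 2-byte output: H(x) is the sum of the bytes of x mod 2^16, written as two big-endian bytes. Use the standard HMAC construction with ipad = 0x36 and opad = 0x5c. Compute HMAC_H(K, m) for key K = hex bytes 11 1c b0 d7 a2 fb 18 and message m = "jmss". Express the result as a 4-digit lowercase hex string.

Key hex bytes 11 1c b0 d7 a2 fb 18 is 7 bytes > B = 5, so hash it first: H(key) = 03 69, then zero-pad to 5 bytes: K' = 03 69 00 00 00.
K' ⊕ ipad = 35 5f 36 36 36.  K' ⊕ opad = 5f 35 5c 5c 5c.
Inner input = (K'⊕ipad) ∥ m = 35 5f 36 36 36 ∥ 6a 6d 73 73.
Inner hash: sum = 53+95+54+54+54+106+109+115+115 = 755 → 02 f3.
Outer input = (K'⊕opad) ∥ inner = 5f 35 5c 5c 5c ∥ 02 f3.
Outer hash (tag): sum = 95+53+92+92+92+2+243 = 669 → 02 9d.

029d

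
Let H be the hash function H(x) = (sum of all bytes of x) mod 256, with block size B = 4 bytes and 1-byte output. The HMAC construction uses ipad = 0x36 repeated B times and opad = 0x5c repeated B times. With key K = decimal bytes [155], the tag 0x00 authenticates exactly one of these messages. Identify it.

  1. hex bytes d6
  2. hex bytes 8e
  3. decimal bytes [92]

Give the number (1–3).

Key decimal bytes [155] = 9b is 1 byte ≤ B = 4; zero-pad to 4 bytes: K' = 9b 00 00 00.
K' ⊕ ipad = ad 36 36 36; K' ⊕ opad = c7 5c 5c 5c.
m1: inner = H(ad 36 36 36 d6) = 25; tag = H(c7 5c 5c 5c 25) = 00 ← matches
m2: inner = H(ad 36 36 36 8e) = dd; tag = H(c7 5c 5c 5c dd) = b8
m3: inner = H(ad 36 36 36 5c) = ab; tag = H(c7 5c 5c 5c ab) = 86

1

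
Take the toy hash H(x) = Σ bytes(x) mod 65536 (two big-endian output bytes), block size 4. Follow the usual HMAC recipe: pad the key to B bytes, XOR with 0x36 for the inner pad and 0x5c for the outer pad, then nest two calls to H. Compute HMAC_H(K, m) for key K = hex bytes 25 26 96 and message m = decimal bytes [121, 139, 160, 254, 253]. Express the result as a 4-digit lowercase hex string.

02b5

Key hex bytes 25 26 96 is 3 bytes ≤ B = 4; zero-pad to 4 bytes: K' = 25 26 96 00.
K' ⊕ ipad = 13 10 a0 36.  K' ⊕ opad = 79 7a ca 5c.
Inner input = (K'⊕ipad) ∥ m = 13 10 a0 36 ∥ 79 8b a0 fe fd.
Inner hash: sum = 19+16+160+54+121+139+160+254+253 = 1176 → 04 98.
Outer input = (K'⊕opad) ∥ inner = 79 7a ca 5c ∥ 04 98.
Outer hash (tag): sum = 121+122+202+92+4+152 = 693 → 02 b5.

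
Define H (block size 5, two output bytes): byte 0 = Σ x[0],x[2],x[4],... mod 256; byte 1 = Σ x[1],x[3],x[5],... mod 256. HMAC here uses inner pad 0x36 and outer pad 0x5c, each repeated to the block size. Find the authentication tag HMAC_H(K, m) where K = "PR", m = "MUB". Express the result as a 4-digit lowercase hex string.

Key "PR" = 50 52 is 2 bytes ≤ B = 5; zero-pad to 5 bytes: K' = 50 52 00 00 00.
K' ⊕ ipad = 66 64 36 36 36.  K' ⊕ opad = 0c 0e 5c 5c 5c.
Inner input = (K'⊕ipad) ∥ m = 66 64 36 36 36 ∥ 4d 55 42.
Inner hash: even-index sum = 295 mod 256 = 39; odd-index sum = 297 mod 256 = 41 → 27 29.
Outer input = (K'⊕opad) ∥ inner = 0c 0e 5c 5c 5c ∥ 27 29.
Outer hash (tag): even-index sum = 237 mod 256 = 237; odd-index sum = 145 mod 256 = 145 → ed 91.

ed91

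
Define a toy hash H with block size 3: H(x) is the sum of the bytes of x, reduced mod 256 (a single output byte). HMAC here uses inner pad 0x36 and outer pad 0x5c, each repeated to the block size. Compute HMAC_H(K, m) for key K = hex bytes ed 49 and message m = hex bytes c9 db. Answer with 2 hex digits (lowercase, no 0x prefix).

56

Key hex bytes ed 49 is 2 bytes ≤ B = 3; zero-pad to 3 bytes: K' = ed 49 00.
K' ⊕ ipad = db 7f 36.  K' ⊕ opad = b1 15 5c.
Inner input = (K'⊕ipad) ∥ m = db 7f 36 ∥ c9 db.
Inner hash: sum = 219+127+54+201+219 = 820; mod 256 = 52 → 34.
Outer input = (K'⊕opad) ∥ inner = b1 15 5c ∥ 34.
Outer hash (tag): sum = 177+21+92+52 = 342; mod 256 = 86 → 56.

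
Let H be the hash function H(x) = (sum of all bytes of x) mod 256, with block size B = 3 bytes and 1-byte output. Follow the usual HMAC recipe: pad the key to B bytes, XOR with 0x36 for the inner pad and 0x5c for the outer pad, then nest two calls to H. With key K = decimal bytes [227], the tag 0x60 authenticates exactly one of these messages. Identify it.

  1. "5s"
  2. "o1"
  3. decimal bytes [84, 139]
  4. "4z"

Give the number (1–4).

1

Key decimal bytes [227] = e3 is 1 byte ≤ B = 3; zero-pad to 3 bytes: K' = e3 00 00.
K' ⊕ ipad = d5 36 36; K' ⊕ opad = bf 5c 5c.
m1: inner = H(d5 36 36 35 73) = e9; tag = H(bf 5c 5c e9) = 60 ← matches
m2: inner = H(d5 36 36 6f 31) = e1; tag = H(bf 5c 5c e1) = 58
m3: inner = H(d5 36 36 54 8b) = 20; tag = H(bf 5c 5c 20) = 97
m4: inner = H(d5 36 36 34 7a) = ef; tag = H(bf 5c 5c ef) = 66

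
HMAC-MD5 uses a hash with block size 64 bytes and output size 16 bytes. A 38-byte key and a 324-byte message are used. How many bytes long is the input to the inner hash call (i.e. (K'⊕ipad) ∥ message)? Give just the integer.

Key is 38 ≤ 64 bytes, zero-padded: |K'| = 64.
Inner input = (K'⊕ipad) ∥ m → 64 + 324 = 388 bytes.

388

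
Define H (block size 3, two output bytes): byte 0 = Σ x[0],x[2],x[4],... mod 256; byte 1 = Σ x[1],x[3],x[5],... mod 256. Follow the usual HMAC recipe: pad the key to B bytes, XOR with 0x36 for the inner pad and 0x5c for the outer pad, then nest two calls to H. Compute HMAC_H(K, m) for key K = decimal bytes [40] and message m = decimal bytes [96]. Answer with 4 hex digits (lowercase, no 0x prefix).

66b0

Key decimal bytes [40] = 28 is 1 byte ≤ B = 3; zero-pad to 3 bytes: K' = 28 00 00.
K' ⊕ ipad = 1e 36 36.  K' ⊕ opad = 74 5c 5c.
Inner input = (K'⊕ipad) ∥ m = 1e 36 36 ∥ 60.
Inner hash: even-index sum = 84 mod 256 = 84; odd-index sum = 150 mod 256 = 150 → 54 96.
Outer input = (K'⊕opad) ∥ inner = 74 5c 5c ∥ 54 96.
Outer hash (tag): even-index sum = 358 mod 256 = 102; odd-index sum = 176 mod 256 = 176 → 66 b0.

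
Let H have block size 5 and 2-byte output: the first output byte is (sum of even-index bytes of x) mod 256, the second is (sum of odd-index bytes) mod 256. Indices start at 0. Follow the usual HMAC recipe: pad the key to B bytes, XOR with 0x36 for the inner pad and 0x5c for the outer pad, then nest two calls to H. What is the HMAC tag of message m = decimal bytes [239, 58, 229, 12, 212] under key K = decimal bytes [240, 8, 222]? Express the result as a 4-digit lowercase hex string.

a6da

Key decimal bytes [240, 8, 222] = f0 08 de is 3 bytes ≤ B = 5; zero-pad to 5 bytes: K' = f0 08 de 00 00.
K' ⊕ ipad = c6 3e e8 36 36.  K' ⊕ opad = ac 54 82 5c 5c.
Inner input = (K'⊕ipad) ∥ m = c6 3e e8 36 36 ∥ ef 3a e5 0c d4.
Inner hash: even-index sum = 554 mod 256 = 42; odd-index sum = 796 mod 256 = 28 → 2a 1c.
Outer input = (K'⊕opad) ∥ inner = ac 54 82 5c 5c ∥ 2a 1c.
Outer hash (tag): even-index sum = 422 mod 256 = 166; odd-index sum = 218 mod 256 = 218 → a6 da.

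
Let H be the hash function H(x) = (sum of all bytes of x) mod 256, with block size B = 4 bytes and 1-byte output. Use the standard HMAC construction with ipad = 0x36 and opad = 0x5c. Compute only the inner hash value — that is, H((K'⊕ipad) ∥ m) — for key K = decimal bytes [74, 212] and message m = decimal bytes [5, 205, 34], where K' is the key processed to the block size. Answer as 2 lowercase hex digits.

be

Key decimal bytes [74, 212] = 4a d4 is 2 bytes ≤ B = 4; zero-pad to 4 bytes: K' = 4a d4 00 00.
K' ⊕ ipad = 7c e2 36 36.
Inner input = 7c e2 36 36 ∥ 05 cd 22.
Inner hash: sum = 124+226+54+54+5+205+34 = 702; mod 256 = 190 → be.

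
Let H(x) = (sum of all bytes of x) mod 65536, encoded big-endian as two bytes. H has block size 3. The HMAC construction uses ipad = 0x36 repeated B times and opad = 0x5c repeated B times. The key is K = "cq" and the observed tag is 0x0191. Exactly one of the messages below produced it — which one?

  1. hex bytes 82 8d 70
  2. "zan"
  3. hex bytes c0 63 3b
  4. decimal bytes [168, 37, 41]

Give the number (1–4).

4

Key "cq" = 63 71 is 2 bytes ≤ B = 3; zero-pad to 3 bytes: K' = 63 71 00.
K' ⊕ ipad = 55 47 36; K' ⊕ opad = 3f 2d 5c.
m1: inner = H(55 47 36 82 8d 70) = 02 51; tag = H(3f 2d 5c 02 51) = 011b
m2: inner = H(55 47 36 7a 61 6e) = 02 1b; tag = H(3f 2d 5c 02 1b) = 00e5
m3: inner = H(55 47 36 c0 63 3b) = 02 30; tag = H(3f 2d 5c 02 30) = 00fa
m4: inner = H(55 47 36 a8 25 29) = 01 c8; tag = H(3f 2d 5c 01 c8) = 0191 ← matches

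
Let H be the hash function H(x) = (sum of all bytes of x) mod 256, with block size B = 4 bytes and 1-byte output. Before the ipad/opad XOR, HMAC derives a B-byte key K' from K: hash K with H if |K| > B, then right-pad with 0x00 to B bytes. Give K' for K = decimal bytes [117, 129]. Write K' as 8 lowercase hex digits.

75810000

Key decimal bytes [117, 129] = 75 81 is 2 bytes ≤ B = 4; zero-pad to 4 bytes: K' = 75 81 00 00.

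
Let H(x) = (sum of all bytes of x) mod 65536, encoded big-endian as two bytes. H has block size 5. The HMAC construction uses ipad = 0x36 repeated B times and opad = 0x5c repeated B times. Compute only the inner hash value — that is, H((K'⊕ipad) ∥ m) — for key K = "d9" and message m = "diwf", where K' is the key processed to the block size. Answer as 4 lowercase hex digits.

02ad

Key "d9" = 64 39 is 2 bytes ≤ B = 5; zero-pad to 5 bytes: K' = 64 39 00 00 00.
K' ⊕ ipad = 52 0f 36 36 36.
Inner input = 52 0f 36 36 36 ∥ 64 69 77 66.
Inner hash: sum = 82+15+54+54+54+100+105+119+102 = 685 → 02 ad.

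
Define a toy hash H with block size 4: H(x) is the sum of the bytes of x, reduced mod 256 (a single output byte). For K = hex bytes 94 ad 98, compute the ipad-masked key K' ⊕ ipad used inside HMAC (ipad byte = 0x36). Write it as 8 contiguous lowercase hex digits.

Key hex bytes 94 ad 98 is 3 bytes ≤ B = 4; zero-pad to 4 bytes: K' = 94 ad 98 00.
XOR each byte with 0x36: 94⊕36=a2, ad⊕36=9b, 98⊕36=ae, 00⊕36=36.

a29bae36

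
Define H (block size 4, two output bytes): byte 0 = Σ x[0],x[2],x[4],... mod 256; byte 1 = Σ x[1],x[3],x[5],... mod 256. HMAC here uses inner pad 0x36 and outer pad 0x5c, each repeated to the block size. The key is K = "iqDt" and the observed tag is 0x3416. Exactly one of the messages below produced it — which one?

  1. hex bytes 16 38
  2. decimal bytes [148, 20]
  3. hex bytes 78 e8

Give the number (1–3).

1

Key "iqDt" = 69 71 44 74 is exactly B = 4 bytes: K' = 69 71 44 74.
K' ⊕ ipad = 5f 47 72 42; K' ⊕ opad = 35 2d 18 28.
m1: inner = H(5f 47 72 42 16 38) = e7 c1; tag = H(35 2d 18 28 e7 c1) = 3416 ← matches
m2: inner = H(5f 47 72 42 94 14) = 65 9d; tag = H(35 2d 18 28 65 9d) = b2f2
m3: inner = H(5f 47 72 42 78 e8) = 49 71; tag = H(35 2d 18 28 49 71) = 96c6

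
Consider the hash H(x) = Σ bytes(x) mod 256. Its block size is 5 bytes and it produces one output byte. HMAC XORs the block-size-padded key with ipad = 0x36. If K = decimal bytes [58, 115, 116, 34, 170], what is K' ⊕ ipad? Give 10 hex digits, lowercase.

Key decimal bytes [58, 115, 116, 34, 170] = 3a 73 74 22 aa is exactly B = 5 bytes: K' = 3a 73 74 22 aa.
XOR each byte with 0x36: 3a⊕36=0c, 73⊕36=45, 74⊕36=42, 22⊕36=14, aa⊕36=9c.

0c4542149c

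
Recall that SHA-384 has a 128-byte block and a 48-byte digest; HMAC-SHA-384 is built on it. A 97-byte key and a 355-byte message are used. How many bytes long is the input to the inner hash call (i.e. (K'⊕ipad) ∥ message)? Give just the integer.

Key is 97 ≤ 128 bytes, zero-padded: |K'| = 128.
Inner input = (K'⊕ipad) ∥ m → 128 + 355 = 483 bytes.

483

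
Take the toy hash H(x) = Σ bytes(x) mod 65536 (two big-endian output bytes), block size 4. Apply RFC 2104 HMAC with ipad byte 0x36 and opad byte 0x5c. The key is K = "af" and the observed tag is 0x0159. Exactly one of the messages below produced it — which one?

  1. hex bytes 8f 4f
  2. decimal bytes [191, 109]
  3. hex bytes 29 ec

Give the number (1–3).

3

Key "af" = 61 66 is 2 bytes ≤ B = 4; zero-pad to 4 bytes: K' = 61 66 00 00.
K' ⊕ ipad = 57 50 36 36; K' ⊕ opad = 3d 3a 5c 5c.
m1: inner = H(57 50 36 36 8f 4f) = 01 f1; tag = H(3d 3a 5c 5c 01 f1) = 0221
m2: inner = H(57 50 36 36 bf 6d) = 02 3f; tag = H(3d 3a 5c 5c 02 3f) = 0170
m3: inner = H(57 50 36 36 29 ec) = 02 28; tag = H(3d 3a 5c 5c 02 28) = 0159 ← matches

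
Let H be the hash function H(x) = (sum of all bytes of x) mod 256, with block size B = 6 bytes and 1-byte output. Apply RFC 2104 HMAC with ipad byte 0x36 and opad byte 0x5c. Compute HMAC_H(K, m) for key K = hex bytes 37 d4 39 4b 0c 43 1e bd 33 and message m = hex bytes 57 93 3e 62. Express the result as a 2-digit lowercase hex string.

Key hex bytes 37 d4 39 4b 0c 43 1e bd 33 is 9 bytes > B = 6, so hash it first: H(key) = ec, then zero-pad to 6 bytes: K' = ec 00 00 00 00 00.
K' ⊕ ipad = da 36 36 36 36 36.  K' ⊕ opad = b0 5c 5c 5c 5c 5c.
Inner input = (K'⊕ipad) ∥ m = da 36 36 36 36 36 ∥ 57 93 3e 62.
Inner hash: sum = 218+54+54+54+54+54+87+147+62+98 = 882; mod 256 = 114 → 72.
Outer input = (K'⊕opad) ∥ inner = b0 5c 5c 5c 5c 5c ∥ 72.
Outer hash (tag): sum = 176+92+92+92+92+92+114 = 750; mod 256 = 238 → ee.

ee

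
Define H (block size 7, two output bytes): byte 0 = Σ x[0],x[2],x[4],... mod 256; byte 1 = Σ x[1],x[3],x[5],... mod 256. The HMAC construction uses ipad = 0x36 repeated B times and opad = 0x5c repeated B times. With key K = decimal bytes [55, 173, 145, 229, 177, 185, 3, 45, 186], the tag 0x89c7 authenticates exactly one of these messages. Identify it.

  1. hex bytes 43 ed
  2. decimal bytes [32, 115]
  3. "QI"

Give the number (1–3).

3

Key decimal bytes [55, 173, 145, 229, 177, 185, 3, 45, 186] = 37 ad 91 e5 b1 b9 03 2d ba is 9 bytes > B = 7, so hash it first: H(key) = 36 78, then zero-pad to 7 bytes: K' = 36 78 00 00 00 00 00.
K' ⊕ ipad = 00 4e 36 36 36 36 36; K' ⊕ opad = 6a 24 5c 5c 5c 5c 5c.
m1: inner = H(00 4e 36 36 36 36 36 43 ed) = 8f fd; tag = H(6a 24 5c 5c 5c 5c 5c 8f fd) = 7b6b
m2: inner = H(00 4e 36 36 36 36 36 20 73) = 15 da; tag = H(6a 24 5c 5c 5c 5c 5c 15 da) = 58f1
m3: inner = H(00 4e 36 36 36 36 36 51 49) = eb 0b; tag = H(6a 24 5c 5c 5c 5c 5c eb 0b) = 89c7 ← matches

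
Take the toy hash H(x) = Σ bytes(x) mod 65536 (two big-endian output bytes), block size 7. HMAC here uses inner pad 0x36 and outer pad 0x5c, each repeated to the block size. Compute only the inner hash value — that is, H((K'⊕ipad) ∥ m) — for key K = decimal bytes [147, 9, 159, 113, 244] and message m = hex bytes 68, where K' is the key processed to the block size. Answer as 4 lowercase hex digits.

036a

Key decimal bytes [147, 9, 159, 113, 244] = 93 09 9f 71 f4 is 5 bytes ≤ B = 7; zero-pad to 7 bytes: K' = 93 09 9f 71 f4 00 00.
K' ⊕ ipad = a5 3f a9 47 c2 36 36.
Inner input = a5 3f a9 47 c2 36 36 ∥ 68.
Inner hash: sum = 165+63+169+71+194+54+54+104 = 874 → 03 6a.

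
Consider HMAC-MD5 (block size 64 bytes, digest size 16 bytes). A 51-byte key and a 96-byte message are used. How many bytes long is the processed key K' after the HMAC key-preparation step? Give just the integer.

64

Key is 51 ≤ 64 bytes, zero-padded: |K'| = 64.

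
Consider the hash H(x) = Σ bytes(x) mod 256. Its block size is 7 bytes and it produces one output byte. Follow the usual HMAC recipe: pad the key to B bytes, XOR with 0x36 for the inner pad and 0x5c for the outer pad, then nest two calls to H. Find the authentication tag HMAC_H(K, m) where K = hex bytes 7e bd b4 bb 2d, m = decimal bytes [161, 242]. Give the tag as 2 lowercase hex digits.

Key hex bytes 7e bd b4 bb 2d is 5 bytes ≤ B = 7; zero-pad to 7 bytes: K' = 7e bd b4 bb 2d 00 00.
K' ⊕ ipad = 48 8b 82 8d 1b 36 36.  K' ⊕ opad = 22 e1 e8 e7 71 5c 5c.
Inner input = (K'⊕ipad) ∥ m = 48 8b 82 8d 1b 36 36 ∥ a1 f2.
Inner hash: sum = 72+139+130+141+27+54+54+161+242 = 1020; mod 256 = 252 → fc.
Outer input = (K'⊕opad) ∥ inner = 22 e1 e8 e7 71 5c 5c ∥ fc.
Outer hash (tag): sum = 34+225+232+231+113+92+92+252 = 1271; mod 256 = 247 → f7.

f7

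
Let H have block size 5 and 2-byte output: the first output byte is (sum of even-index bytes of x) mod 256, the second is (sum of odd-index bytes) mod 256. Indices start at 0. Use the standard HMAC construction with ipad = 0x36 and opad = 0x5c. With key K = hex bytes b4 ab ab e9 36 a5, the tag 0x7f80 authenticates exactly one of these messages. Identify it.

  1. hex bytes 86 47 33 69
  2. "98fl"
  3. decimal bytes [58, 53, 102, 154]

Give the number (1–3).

Key hex bytes b4 ab ab e9 36 a5 is 6 bytes > B = 5, so hash it first: H(key) = 95 39, then zero-pad to 5 bytes: K' = 95 39 00 00 00.
K' ⊕ ipad = a3 0f 36 36 36; K' ⊕ opad = c9 65 5c 5c 5c.
m1: inner = H(a3 0f 36 36 36 86 47 33 69) = bf fe; tag = H(c9 65 5c 5c 5c bf fe) = 7f80 ← matches
m2: inner = H(a3 0f 36 36 36 39 38 66 6c) = b3 e4; tag = H(c9 65 5c 5c 5c b3 e4) = 6574
m3: inner = H(a3 0f 36 36 36 3a 35 66 9a) = de e5; tag = H(c9 65 5c 5c 5c de e5) = 669f

1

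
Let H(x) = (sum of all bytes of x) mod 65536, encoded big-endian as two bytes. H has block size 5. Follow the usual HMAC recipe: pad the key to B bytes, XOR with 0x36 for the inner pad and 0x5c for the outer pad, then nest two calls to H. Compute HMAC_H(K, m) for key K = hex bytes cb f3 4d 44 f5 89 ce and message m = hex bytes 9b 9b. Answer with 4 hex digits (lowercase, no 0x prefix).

Key hex bytes cb f3 4d 44 f5 89 ce is 7 bytes > B = 5, so hash it first: H(key) = 04 9b, then zero-pad to 5 bytes: K' = 04 9b 00 00 00.
K' ⊕ ipad = 32 ad 36 36 36.  K' ⊕ opad = 58 c7 5c 5c 5c.
Inner input = (K'⊕ipad) ∥ m = 32 ad 36 36 36 ∥ 9b 9b.
Inner hash: sum = 50+173+54+54+54+155+155 = 695 → 02 b7.
Outer input = (K'⊕opad) ∥ inner = 58 c7 5c 5c 5c ∥ 02 b7.
Outer hash (tag): sum = 88+199+92+92+92+2+183 = 748 → 02 ec.

02ec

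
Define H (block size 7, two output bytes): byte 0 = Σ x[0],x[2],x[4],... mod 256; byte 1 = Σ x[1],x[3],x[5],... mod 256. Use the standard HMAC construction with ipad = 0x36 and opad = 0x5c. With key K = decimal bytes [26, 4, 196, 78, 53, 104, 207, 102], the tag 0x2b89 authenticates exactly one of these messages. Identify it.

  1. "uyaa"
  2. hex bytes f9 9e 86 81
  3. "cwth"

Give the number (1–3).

3

Key decimal bytes [26, 4, 196, 78, 53, 104, 207, 102] = 1a 04 c4 4e 35 68 cf 66 is 8 bytes > B = 7, so hash it first: H(key) = e2 20, then zero-pad to 7 bytes: K' = e2 20 00 00 00 00 00.
K' ⊕ ipad = d4 16 36 36 36 36 36; K' ⊕ opad = be 7c 5c 5c 5c 5c 5c.
m1: inner = H(d4 16 36 36 36 36 36 75 79 61 61) = 50 58; tag = H(be 7c 5c 5c 5c 5c 5c 50 58) = 2a84
m2: inner = H(d4 16 36 36 36 36 36 f9 9e 86 81) = 95 01; tag = H(be 7c 5c 5c 5c 5c 5c 95 01) = d3c9
m3: inner = H(d4 16 36 36 36 36 36 63 77 74 68) = 55 59; tag = H(be 7c 5c 5c 5c 5c 5c 55 59) = 2b89 ← matches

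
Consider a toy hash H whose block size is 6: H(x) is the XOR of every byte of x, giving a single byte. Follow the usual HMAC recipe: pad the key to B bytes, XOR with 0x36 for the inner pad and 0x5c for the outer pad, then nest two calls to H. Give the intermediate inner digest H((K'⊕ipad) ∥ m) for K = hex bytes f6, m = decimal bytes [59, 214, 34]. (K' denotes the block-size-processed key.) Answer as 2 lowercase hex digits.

Key hex bytes f6 is 1 byte ≤ B = 6; zero-pad to 6 bytes: K' = f6 00 00 00 00 00.
K' ⊕ ipad = c0 36 36 36 36 36.
Inner input = c0 36 36 36 36 36 ∥ 3b d6 22.
Inner hash: XOR c0⊕36⊕36⊕36⊕36⊕36⊕3b⊕d6⊕22 = 39.

39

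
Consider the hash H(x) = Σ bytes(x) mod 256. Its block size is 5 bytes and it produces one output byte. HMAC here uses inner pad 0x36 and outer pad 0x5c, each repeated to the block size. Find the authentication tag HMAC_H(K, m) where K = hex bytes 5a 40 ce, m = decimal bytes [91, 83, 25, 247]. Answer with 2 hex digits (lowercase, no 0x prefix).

Key hex bytes 5a 40 ce is 3 bytes ≤ B = 5; zero-pad to 5 bytes: K' = 5a 40 ce 00 00.
K' ⊕ ipad = 6c 76 f8 36 36.  K' ⊕ opad = 06 1c 92 5c 5c.
Inner input = (K'⊕ipad) ∥ m = 6c 76 f8 36 36 ∥ 5b 53 19 f7.
Inner hash: sum = 108+118+248+54+54+91+83+25+247 = 1028; mod 256 = 4 → 04.
Outer input = (K'⊕opad) ∥ inner = 06 1c 92 5c 5c ∥ 04.
Outer hash (tag): sum = 6+28+146+92+92+4 = 368; mod 256 = 112 → 70.

70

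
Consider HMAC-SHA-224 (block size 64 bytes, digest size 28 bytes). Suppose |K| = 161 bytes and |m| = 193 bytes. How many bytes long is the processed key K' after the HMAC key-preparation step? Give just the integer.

64

Key is 161 > 64 bytes, so it is hashed to 28 bytes then zero-padded to 64: |K'| = 64.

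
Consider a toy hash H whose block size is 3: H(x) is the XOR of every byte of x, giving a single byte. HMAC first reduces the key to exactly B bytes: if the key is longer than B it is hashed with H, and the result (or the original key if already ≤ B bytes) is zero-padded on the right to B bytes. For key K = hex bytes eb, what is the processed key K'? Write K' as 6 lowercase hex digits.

eb0000

Key hex bytes eb is 1 byte ≤ B = 3; zero-pad to 3 bytes: K' = eb 00 00.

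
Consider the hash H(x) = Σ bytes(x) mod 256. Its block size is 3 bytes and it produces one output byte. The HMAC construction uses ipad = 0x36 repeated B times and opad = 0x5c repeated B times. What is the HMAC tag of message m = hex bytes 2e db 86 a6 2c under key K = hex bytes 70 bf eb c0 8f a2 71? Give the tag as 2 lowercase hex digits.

Key hex bytes 70 bf eb c0 8f a2 71 is 7 bytes > B = 3, so hash it first: H(key) = 7c, then zero-pad to 3 bytes: K' = 7c 00 00.
K' ⊕ ipad = 4a 36 36.  K' ⊕ opad = 20 5c 5c.
Inner input = (K'⊕ipad) ∥ m = 4a 36 36 ∥ 2e db 86 a6 2c.
Inner hash: sum = 74+54+54+46+219+134+166+44 = 791; mod 256 = 23 → 17.
Outer input = (K'⊕opad) ∥ inner = 20 5c 5c ∥ 17.
Outer hash (tag): sum = 32+92+92+23 = 239 → ef.

ef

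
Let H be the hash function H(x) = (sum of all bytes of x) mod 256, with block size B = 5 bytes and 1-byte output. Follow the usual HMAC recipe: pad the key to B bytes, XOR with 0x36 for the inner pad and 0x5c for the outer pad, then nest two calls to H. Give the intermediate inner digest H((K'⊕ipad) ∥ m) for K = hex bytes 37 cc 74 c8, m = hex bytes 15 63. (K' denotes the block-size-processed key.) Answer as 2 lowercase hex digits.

Key hex bytes 37 cc 74 c8 is 4 bytes ≤ B = 5; zero-pad to 5 bytes: K' = 37 cc 74 c8 00.
K' ⊕ ipad = 01 fa 42 fe 36.
Inner input = 01 fa 42 fe 36 ∥ 15 63.
Inner hash: sum = 1+250+66+254+54+21+99 = 745; mod 256 = 233 → e9.

e9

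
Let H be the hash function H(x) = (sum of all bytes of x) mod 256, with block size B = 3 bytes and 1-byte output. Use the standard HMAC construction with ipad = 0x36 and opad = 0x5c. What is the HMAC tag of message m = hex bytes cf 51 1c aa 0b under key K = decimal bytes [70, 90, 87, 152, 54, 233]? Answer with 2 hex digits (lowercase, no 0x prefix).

Key decimal bytes [70, 90, 87, 152, 54, 233] = 46 5a 57 98 36 e9 is 6 bytes > B = 3, so hash it first: H(key) = ae, then zero-pad to 3 bytes: K' = ae 00 00.
K' ⊕ ipad = 98 36 36.  K' ⊕ opad = f2 5c 5c.
Inner input = (K'⊕ipad) ∥ m = 98 36 36 ∥ cf 51 1c aa 0b.
Inner hash: sum = 152+54+54+207+81+28+170+11 = 757; mod 256 = 245 → f5.
Outer input = (K'⊕opad) ∥ inner = f2 5c 5c ∥ f5.
Outer hash (tag): sum = 242+92+92+245 = 671; mod 256 = 159 → 9f.

9f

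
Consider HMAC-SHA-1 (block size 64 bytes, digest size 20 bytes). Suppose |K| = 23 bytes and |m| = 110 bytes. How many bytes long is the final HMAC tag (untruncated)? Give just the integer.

The tag is one SHA-1 digest: 20 bytes.

20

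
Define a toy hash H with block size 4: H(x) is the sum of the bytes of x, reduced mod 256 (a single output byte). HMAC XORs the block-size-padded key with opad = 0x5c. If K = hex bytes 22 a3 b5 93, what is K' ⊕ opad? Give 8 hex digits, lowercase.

Key hex bytes 22 a3 b5 93 is exactly B = 4 bytes: K' = 22 a3 b5 93.
XOR each byte with 0x5c: 22⊕5c=7e, a3⊕5c=ff, b5⊕5c=e9, 93⊕5c=cf.

7effe9cf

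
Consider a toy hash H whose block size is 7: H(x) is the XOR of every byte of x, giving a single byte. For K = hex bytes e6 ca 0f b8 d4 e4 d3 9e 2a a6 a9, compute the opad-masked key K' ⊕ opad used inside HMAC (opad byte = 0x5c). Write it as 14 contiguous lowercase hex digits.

9f5c5c5c5c5c5c

Key hex bytes e6 ca 0f b8 d4 e4 d3 9e 2a a6 a9 is 11 bytes > B = 7, so hash it first: H(key) = c3, then zero-pad to 7 bytes: K' = c3 00 00 00 00 00 00.
XOR each byte with 0x5c: c3⊕5c=9f, 00⊕5c=5c, 00⊕5c=5c, 00⊕5c=5c, 00⊕5c=5c, 00⊕5c=5c, 00⊕5c=5c.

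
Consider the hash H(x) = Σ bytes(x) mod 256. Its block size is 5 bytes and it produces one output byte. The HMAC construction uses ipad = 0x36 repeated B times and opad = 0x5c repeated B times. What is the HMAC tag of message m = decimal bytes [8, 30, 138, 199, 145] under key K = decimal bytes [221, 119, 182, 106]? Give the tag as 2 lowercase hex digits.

6e

Key decimal bytes [221, 119, 182, 106] = dd 77 b6 6a is 4 bytes ≤ B = 5; zero-pad to 5 bytes: K' = dd 77 b6 6a 00.
K' ⊕ ipad = eb 41 80 5c 36.  K' ⊕ opad = 81 2b ea 36 5c.
Inner input = (K'⊕ipad) ∥ m = eb 41 80 5c 36 ∥ 08 1e 8a c7 91.
Inner hash: sum = 235+65+128+92+54+8+30+138+199+145 = 1094; mod 256 = 70 → 46.
Outer input = (K'⊕opad) ∥ inner = 81 2b ea 36 5c ∥ 46.
Outer hash (tag): sum = 129+43+234+54+92+70 = 622; mod 256 = 110 → 6e.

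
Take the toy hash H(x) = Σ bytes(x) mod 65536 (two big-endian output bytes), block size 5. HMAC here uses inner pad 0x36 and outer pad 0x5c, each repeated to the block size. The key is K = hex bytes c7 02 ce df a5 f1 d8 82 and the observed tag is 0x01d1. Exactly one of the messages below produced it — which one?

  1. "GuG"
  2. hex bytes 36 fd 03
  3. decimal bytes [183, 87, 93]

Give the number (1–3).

Key hex bytes c7 02 ce df a5 f1 d8 82 is 8 bytes > B = 5, so hash it first: H(key) = 05 66, then zero-pad to 5 bytes: K' = 05 66 00 00 00.
K' ⊕ ipad = 33 50 36 36 36; K' ⊕ opad = 59 3a 5c 5c 5c.
m1: inner = H(33 50 36 36 36 47 75 47) = 02 28; tag = H(59 3a 5c 5c 5c 02 28) = 01d1 ← matches
m2: inner = H(33 50 36 36 36 36 fd 03) = 02 5b; tag = H(59 3a 5c 5c 5c 02 5b) = 0204
m3: inner = H(33 50 36 36 36 b7 57 5d) = 02 90; tag = H(59 3a 5c 5c 5c 02 90) = 0239

1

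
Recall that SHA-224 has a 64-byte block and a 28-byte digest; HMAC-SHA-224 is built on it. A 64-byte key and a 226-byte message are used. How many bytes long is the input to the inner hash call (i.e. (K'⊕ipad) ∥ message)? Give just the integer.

Key is 64 ≤ 64 bytes, zero-padded: |K'| = 64.
Inner input = (K'⊕ipad) ∥ m → 64 + 226 = 290 bytes.

290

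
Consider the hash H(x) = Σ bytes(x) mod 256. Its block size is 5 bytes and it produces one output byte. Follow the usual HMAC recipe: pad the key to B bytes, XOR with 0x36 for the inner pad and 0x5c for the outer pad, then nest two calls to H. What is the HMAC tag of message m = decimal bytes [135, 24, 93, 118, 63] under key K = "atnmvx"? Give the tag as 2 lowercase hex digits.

63

Key "atnmvx" = 61 74 6e 6d 76 78 is 6 bytes > B = 5, so hash it first: H(key) = 9e, then zero-pad to 5 bytes: K' = 9e 00 00 00 00.
K' ⊕ ipad = a8 36 36 36 36.  K' ⊕ opad = c2 5c 5c 5c 5c.
Inner input = (K'⊕ipad) ∥ m = a8 36 36 36 36 ∥ 87 18 5d 76 3f.
Inner hash: sum = 168+54+54+54+54+135+24+93+118+63 = 817; mod 256 = 49 → 31.
Outer input = (K'⊕opad) ∥ inner = c2 5c 5c 5c 5c ∥ 31.
Outer hash (tag): sum = 194+92+92+92+92+49 = 611; mod 256 = 99 → 63.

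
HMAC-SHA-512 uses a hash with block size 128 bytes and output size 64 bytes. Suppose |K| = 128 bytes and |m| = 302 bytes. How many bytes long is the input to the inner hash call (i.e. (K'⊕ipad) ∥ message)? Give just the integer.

Key is 128 ≤ 128 bytes, zero-padded: |K'| = 128.
Inner input = (K'⊕ipad) ∥ m → 128 + 302 = 430 bytes.

430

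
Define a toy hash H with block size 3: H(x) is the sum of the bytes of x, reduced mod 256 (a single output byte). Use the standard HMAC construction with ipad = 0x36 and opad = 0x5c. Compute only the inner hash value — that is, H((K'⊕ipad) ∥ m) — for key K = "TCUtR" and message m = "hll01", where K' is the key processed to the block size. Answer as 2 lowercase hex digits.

91

Key "TCUtR" = 54 43 55 74 52 is 5 bytes > B = 3, so hash it first: H(key) = b2, then zero-pad to 3 bytes: K' = b2 00 00.
K' ⊕ ipad = 84 36 36.
Inner input = 84 36 36 ∥ 68 6c 6c 30 31.
Inner hash: sum = 132+54+54+104+108+108+48+49 = 657; mod 256 = 145 → 91.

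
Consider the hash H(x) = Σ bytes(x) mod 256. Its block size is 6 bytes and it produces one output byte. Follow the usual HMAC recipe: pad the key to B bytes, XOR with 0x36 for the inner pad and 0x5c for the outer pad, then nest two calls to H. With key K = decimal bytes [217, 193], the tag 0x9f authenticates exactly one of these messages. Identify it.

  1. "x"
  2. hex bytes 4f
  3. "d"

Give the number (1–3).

Key decimal bytes [217, 193] = d9 c1 is 2 bytes ≤ B = 6; zero-pad to 6 bytes: K' = d9 c1 00 00 00 00.
K' ⊕ ipad = ef f7 36 36 36 36; K' ⊕ opad = 85 9d 5c 5c 5c 5c.
m1: inner = H(ef f7 36 36 36 36 78) = 36; tag = H(85 9d 5c 5c 5c 5c 36) = c8
m2: inner = H(ef f7 36 36 36 36 4f) = 0d; tag = H(85 9d 5c 5c 5c 5c 0d) = 9f ← matches
m3: inner = H(ef f7 36 36 36 36 64) = 22; tag = H(85 9d 5c 5c 5c 5c 22) = b4

2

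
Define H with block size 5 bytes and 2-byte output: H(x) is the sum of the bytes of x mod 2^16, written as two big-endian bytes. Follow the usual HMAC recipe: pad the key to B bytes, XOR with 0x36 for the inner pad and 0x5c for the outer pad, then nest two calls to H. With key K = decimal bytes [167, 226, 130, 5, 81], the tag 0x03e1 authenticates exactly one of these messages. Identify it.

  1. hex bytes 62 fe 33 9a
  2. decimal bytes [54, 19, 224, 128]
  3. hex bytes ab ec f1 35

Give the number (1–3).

1

Key decimal bytes [167, 226, 130, 5, 81] = a7 e2 82 05 51 is exactly B = 5 bytes: K' = a7 e2 82 05 51.
K' ⊕ ipad = 91 d4 b4 33 67; K' ⊕ opad = fb be de 59 0d.
m1: inner = H(91 d4 b4 33 67 62 fe 33 9a) = 04 e0; tag = H(fb be de 59 0d 04 e0) = 03e1 ← matches
m2: inner = H(91 d4 b4 33 67 36 13 e0 80) = 04 5c; tag = H(fb be de 59 0d 04 5c) = 035d
m3: inner = H(91 d4 b4 33 67 ab ec f1 35) = 05 70; tag = H(fb be de 59 0d 05 70) = 0372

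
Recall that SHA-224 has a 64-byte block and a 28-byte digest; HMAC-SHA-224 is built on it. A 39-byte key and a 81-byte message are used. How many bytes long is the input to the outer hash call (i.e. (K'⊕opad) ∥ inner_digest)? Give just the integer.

92

Key is 39 ≤ 64 bytes, zero-padded: |K'| = 64.
Outer input = (K'⊕opad) ∥ H(inner) → 64 + 28 = 92 bytes.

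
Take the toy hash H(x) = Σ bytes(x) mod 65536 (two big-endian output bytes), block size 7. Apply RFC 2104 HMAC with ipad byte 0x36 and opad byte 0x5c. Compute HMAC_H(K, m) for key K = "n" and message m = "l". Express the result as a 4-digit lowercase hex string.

Key "n" = 6e is 1 byte ≤ B = 7; zero-pad to 7 bytes: K' = 6e 00 00 00 00 00 00.
K' ⊕ ipad = 58 36 36 36 36 36 36.  K' ⊕ opad = 32 5c 5c 5c 5c 5c 5c.
Inner input = (K'⊕ipad) ∥ m = 58 36 36 36 36 36 36 ∥ 6c.
Inner hash: sum = 88+54+54+54+54+54+54+108 = 520 → 02 08.
Outer input = (K'⊕opad) ∥ inner = 32 5c 5c 5c 5c 5c 5c ∥ 02 08.
Outer hash (tag): sum = 50+92+92+92+92+92+92+2+8 = 612 → 02 64.

0264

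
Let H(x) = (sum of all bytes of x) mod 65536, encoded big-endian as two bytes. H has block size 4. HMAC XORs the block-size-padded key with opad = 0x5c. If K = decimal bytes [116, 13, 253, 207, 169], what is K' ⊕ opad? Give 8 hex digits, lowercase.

5eaa5c5c

Key decimal bytes [116, 13, 253, 207, 169] = 74 0d fd cf a9 is 5 bytes > B = 4, so hash it first: H(key) = 02 f6, then zero-pad to 4 bytes: K' = 02 f6 00 00.
XOR each byte with 0x5c: 02⊕5c=5e, f6⊕5c=aa, 00⊕5c=5c, 00⊕5c=5c.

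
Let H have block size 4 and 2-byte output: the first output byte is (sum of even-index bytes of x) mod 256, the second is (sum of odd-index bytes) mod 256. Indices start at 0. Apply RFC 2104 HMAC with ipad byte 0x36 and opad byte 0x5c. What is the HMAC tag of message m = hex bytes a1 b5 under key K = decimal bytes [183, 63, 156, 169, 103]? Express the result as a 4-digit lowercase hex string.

a5d9

Key decimal bytes [183, 63, 156, 169, 103] = b7 3f 9c a9 67 is 5 bytes > B = 4, so hash it first: H(key) = ba e8, then zero-pad to 4 bytes: K' = ba e8 00 00.
K' ⊕ ipad = 8c de 36 36.  K' ⊕ opad = e6 b4 5c 5c.
Inner input = (K'⊕ipad) ∥ m = 8c de 36 36 ∥ a1 b5.
Inner hash: even-index sum = 355 mod 256 = 99; odd-index sum = 457 mod 256 = 201 → 63 c9.
Outer input = (K'⊕opad) ∥ inner = e6 b4 5c 5c ∥ 63 c9.
Outer hash (tag): even-index sum = 421 mod 256 = 165; odd-index sum = 473 mod 256 = 217 → a5 d9.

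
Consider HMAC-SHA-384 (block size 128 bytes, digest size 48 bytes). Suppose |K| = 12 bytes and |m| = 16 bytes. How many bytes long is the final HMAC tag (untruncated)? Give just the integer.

48

The tag is one SHA-384 digest: 48 bytes.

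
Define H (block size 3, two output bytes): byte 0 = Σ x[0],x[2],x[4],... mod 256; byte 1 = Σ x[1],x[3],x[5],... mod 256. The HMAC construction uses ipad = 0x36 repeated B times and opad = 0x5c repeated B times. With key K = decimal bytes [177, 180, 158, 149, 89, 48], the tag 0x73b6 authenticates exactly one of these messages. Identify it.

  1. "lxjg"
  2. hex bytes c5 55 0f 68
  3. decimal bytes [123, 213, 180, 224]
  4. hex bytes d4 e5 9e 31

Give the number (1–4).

Key decimal bytes [177, 180, 158, 149, 89, 48] = b1 b4 9e 95 59 30 is 6 bytes > B = 3, so hash it first: H(key) = a8 79, then zero-pad to 3 bytes: K' = a8 79 00.
K' ⊕ ipad = 9e 4f 36; K' ⊕ opad = f4 25 5c.
m1: inner = H(9e 4f 36 6c 78 6a 67) = b3 25; tag = H(f4 25 5c b3 25) = 75d8
m2: inner = H(9e 4f 36 c5 55 0f 68) = 91 23; tag = H(f4 25 5c 91 23) = 73b6 ← matches
m3: inner = H(9e 4f 36 7b d5 b4 e0) = 89 7e; tag = H(f4 25 5c 89 7e) = ceae
m4: inner = H(9e 4f 36 d4 e5 9e 31) = ea c1; tag = H(f4 25 5c ea c1) = 110f

2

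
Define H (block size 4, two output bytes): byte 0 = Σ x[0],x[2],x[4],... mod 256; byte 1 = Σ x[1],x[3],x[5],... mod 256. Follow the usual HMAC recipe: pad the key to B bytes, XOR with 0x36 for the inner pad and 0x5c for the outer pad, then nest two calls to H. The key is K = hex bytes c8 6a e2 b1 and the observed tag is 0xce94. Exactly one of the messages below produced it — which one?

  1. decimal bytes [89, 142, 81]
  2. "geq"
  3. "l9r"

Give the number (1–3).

Key hex bytes c8 6a e2 b1 is exactly B = 4 bytes: K' = c8 6a e2 b1.
K' ⊕ ipad = fe 5c d4 87; K' ⊕ opad = 94 36 be ed.
m1: inner = H(fe 5c d4 87 59 8e 51) = 7c 71; tag = H(94 36 be ed 7c 71) = ce94 ← matches
m2: inner = H(fe 5c d4 87 67 65 71) = aa 48; tag = H(94 36 be ed aa 48) = fc6b
m3: inner = H(fe 5c d4 87 6c 39 72) = b0 1c; tag = H(94 36 be ed b0 1c) = 023f

1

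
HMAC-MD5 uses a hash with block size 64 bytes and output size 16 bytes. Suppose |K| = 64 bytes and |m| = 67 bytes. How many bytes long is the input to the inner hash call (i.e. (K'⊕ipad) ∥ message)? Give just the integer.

131

Key is 64 ≤ 64 bytes, zero-padded: |K'| = 64.
Inner input = (K'⊕ipad) ∥ m → 64 + 67 = 131 bytes.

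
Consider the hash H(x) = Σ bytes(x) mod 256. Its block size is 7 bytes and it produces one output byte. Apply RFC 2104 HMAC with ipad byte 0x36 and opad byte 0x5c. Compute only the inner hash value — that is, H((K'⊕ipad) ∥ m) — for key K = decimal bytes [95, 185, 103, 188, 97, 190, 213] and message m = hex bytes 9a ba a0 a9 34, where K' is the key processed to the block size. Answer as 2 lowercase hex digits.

Key decimal bytes [95, 185, 103, 188, 97, 190, 213] = 5f b9 67 bc 61 be d5 is exactly B = 7 bytes: K' = 5f b9 67 bc 61 be d5.
K' ⊕ ipad = 69 8f 51 8a 57 88 e3.
Inner input = 69 8f 51 8a 57 88 e3 ∥ 9a ba a0 a9 34.
Inner hash: sum = 105+143+81+138+87+136+227+154+186+160+169+52 = 1638; mod 256 = 102 → 66.

66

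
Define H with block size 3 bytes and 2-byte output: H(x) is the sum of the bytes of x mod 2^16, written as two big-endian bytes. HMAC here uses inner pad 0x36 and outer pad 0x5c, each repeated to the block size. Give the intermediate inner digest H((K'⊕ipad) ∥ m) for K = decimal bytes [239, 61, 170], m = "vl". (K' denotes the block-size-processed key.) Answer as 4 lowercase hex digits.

0262

Key decimal bytes [239, 61, 170] = ef 3d aa is exactly B = 3 bytes: K' = ef 3d aa.
K' ⊕ ipad = d9 0b 9c.
Inner input = d9 0b 9c ∥ 76 6c.
Inner hash: sum = 217+11+156+118+108 = 610 → 02 62.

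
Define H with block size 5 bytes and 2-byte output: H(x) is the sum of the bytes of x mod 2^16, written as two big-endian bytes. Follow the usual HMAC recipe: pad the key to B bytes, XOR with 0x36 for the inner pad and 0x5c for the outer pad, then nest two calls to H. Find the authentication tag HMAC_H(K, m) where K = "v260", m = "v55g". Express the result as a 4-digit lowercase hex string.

Key "v260" = 76 32 36 30 is 4 bytes ≤ B = 5; zero-pad to 5 bytes: K' = 76 32 36 30 00.
K' ⊕ ipad = 40 04 00 06 36.  K' ⊕ opad = 2a 6e 6a 6c 5c.
Inner input = (K'⊕ipad) ∥ m = 40 04 00 06 36 ∥ 76 35 35 67.
Inner hash: sum = 64+4+0+6+54+118+53+53+103 = 455 → 01 c7.
Outer input = (K'⊕opad) ∥ inner = 2a 6e 6a 6c 5c ∥ 01 c7.
Outer hash (tag): sum = 42+110+106+108+92+1+199 = 658 → 02 92.

0292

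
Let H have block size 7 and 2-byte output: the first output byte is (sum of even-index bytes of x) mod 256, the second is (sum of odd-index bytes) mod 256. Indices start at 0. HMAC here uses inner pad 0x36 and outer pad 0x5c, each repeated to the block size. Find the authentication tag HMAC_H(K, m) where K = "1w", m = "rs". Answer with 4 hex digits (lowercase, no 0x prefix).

Key "1w" = 31 77 is 2 bytes ≤ B = 7; zero-pad to 7 bytes: K' = 31 77 00 00 00 00 00.
K' ⊕ ipad = 07 41 36 36 36 36 36.  K' ⊕ opad = 6d 2b 5c 5c 5c 5c 5c.
Inner input = (K'⊕ipad) ∥ m = 07 41 36 36 36 36 36 ∥ 72 73.
Inner hash: even-index sum = 284 mod 256 = 28; odd-index sum = 287 mod 256 = 31 → 1c 1f.
Outer input = (K'⊕opad) ∥ inner = 6d 2b 5c 5c 5c 5c 5c ∥ 1c 1f.
Outer hash (tag): even-index sum = 416 mod 256 = 160; odd-index sum = 255 mod 256 = 255 → a0 ff.

a0ff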